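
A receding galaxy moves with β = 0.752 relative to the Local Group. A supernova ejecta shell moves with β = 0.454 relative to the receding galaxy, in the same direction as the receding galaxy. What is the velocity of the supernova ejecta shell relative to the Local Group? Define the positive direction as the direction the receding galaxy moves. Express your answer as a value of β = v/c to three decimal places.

β = 0.899

With v = 0.752 and u' = 0.454 (in units of c),
u = (u' + v)/(1 + u'v/c²):
u = (0.454 + 0.752) / (1 + 0.454·0.752) = 1.2060/1.3414 = 0.8991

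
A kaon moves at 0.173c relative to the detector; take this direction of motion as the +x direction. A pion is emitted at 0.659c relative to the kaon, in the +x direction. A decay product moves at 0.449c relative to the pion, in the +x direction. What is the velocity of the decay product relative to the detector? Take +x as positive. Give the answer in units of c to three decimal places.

0.896c

Apply u = (u' + v)/(1 + u'v/c²) successively, working outward toward the detector.
Start: velocity of the kaon relative to the detector = 0.1730c.
Compose with the pion (u' = 0.659 in the kaon frame): u_1 = (0.659 + 0.173) / (1 + 0.659·0.173) = 0.8320/1.1140 = 0.7469.
Compose with the decay product (u' = 0.449 in the pion frame): u_2 = (0.449 + 0.747) / (1 + 0.449·0.747) = 1.1959/1.3353 = 0.8955.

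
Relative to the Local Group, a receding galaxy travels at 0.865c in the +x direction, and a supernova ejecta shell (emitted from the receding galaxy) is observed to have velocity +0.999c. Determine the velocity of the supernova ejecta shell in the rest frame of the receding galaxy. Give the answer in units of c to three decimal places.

Invert the composition law: u' = (u − v)/(1 − uv/c²).
u' = (0.999 − 0.865) / (1 − (0.999)(0.865)) = 0.1340/0.1359 = 0.9863.

+0.986c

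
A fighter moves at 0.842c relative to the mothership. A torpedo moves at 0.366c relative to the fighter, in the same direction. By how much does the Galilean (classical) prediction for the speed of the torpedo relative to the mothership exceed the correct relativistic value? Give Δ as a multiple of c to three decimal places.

Galilean: u_cl = 0.366 + 0.842 = 1.2080.
Relativistic: u_rel = (0.366 + 0.842) / (1 + 0.366·0.842) = 1.2080/1.3082 = 0.9234.
Δ = 1.2080 − 0.9234 = 0.2846.
(The classical prediction exceeds c; the relativistic result does not.)

Δ = 0.285c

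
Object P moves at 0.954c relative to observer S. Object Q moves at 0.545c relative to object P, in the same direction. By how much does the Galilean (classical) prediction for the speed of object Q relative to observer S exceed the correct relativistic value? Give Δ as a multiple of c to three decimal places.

Galilean: u_cl = 0.545 + 0.954 = 1.4990.
Relativistic: u_rel = (0.545 + 0.954) / (1 + 0.545·0.954) = 1.4990/1.5199 = 0.9862.
Δ = 1.4990 − 0.9862 = 0.5128.
(The classical prediction exceeds c; the relativistic result does not.)

Δ = 0.513c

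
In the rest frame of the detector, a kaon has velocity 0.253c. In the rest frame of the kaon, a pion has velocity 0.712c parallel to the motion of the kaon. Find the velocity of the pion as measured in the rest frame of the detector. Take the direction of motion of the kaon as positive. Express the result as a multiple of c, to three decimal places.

With v = 0.253 and u' = 0.712 (in units of c),
u = (u' + v)/(1 + u'v/c²):
u = (0.712 + 0.253) / (1 + 0.712·0.253) = 0.9650/1.1801 = 0.8177

0.818c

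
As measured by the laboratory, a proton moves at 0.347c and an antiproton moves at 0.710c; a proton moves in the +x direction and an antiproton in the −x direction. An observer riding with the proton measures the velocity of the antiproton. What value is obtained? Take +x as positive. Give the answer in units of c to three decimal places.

-0.848c

β_A = 0.347, β_B = -0.710.
Transform to A's frame with the inverse velocity-addition law: u' = (u − v)/(1 − uv/c²), taking u = β_B and v = β_A.
u' = (-0.710 − 0.347) / (1 − (0.347)(-0.710)) = -1.0570/1.2464 = -0.8481.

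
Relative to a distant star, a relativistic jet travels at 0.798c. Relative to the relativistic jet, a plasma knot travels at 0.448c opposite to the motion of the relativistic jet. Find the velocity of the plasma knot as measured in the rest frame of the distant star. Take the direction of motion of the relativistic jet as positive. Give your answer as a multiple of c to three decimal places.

+0.545c

With v = 0.798 and u' = -0.448 (in units of c),
u = (u' + v)/(1 + u'v/c²):
u = (-0.448 + 0.798) / (1 + (-0.448)·0.798) = 0.3500/0.6425 = 0.5448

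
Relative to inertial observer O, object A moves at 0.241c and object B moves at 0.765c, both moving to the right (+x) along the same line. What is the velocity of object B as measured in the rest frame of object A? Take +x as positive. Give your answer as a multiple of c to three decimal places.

+0.642c

β_A = 0.241, β_B = 0.765.
Transform to A's frame with the inverse velocity-addition law: u' = (u − v)/(1 − uv/c²), taking u = β_B and v = β_A.
u' = (0.765 − 0.241) / (1 − (0.241)(0.765)) = 0.5240/0.8156 = 0.6424.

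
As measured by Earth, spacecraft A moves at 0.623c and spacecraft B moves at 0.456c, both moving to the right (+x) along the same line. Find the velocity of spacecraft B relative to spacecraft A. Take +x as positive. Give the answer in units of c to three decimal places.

-0.233c

β_A = 0.623, β_B = 0.456.
Transform to A's frame with the inverse velocity-addition law: u' = (u − v)/(1 − uv/c²), taking u = β_B and v = β_A.
u' = (0.456 − 0.623) / (1 − (0.623)(0.456)) = -0.1670/0.7159 = -0.2333.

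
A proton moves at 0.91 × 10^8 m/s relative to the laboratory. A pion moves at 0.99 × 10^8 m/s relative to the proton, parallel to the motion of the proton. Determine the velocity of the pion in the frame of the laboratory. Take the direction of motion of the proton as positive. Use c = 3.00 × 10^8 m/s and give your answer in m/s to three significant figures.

In units of c (dividing by 3.00 × 10^8 m/s): v = 0.303, u' = 0.330.
u = (u' + v)/(1 + u'v/c²):
u = (0.330 + 0.303) / (1 + 0.330·0.303) = 0.6333/1.1001 = 0.5757
Converting back: u = 0.5757 × 3.00 × 10^8 m/s.

1.73 × 10^8 m/s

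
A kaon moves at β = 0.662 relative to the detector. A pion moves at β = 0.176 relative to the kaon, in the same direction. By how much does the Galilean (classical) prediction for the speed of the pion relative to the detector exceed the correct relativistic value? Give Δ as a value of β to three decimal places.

Galilean: u_cl = 0.176 + 0.662 = 0.8380.
Relativistic: u_rel = (0.176 + 0.662) / (1 + 0.176·0.662) = 0.8380/1.1165 = 0.7506.
Δ = 0.8380 − 0.7506 = 0.0874.

Δ = 0.087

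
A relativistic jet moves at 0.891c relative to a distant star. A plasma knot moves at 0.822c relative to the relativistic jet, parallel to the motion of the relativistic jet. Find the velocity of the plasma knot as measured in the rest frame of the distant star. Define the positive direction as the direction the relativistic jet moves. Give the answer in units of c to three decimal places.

With v = 0.891 and u' = 0.822 (in units of c),
u = (u' + v)/(1 + u'v/c²):
u = (0.822 + 0.891) / (1 + 0.822·0.891) = 1.7130/1.7324 = 0.9888

0.989c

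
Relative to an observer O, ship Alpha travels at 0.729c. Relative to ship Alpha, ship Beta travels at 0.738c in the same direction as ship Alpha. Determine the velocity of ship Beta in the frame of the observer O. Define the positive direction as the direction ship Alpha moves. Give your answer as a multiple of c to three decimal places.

0.954c

With v = 0.729 and u' = 0.738 (in units of c),
u = (u' + v)/(1 + u'v/c²):
u = (0.738 + 0.729) / (1 + 0.738·0.729) = 1.4670/1.5380 = 0.9538
(Galilean addition would give +1.467c, exceeding c.)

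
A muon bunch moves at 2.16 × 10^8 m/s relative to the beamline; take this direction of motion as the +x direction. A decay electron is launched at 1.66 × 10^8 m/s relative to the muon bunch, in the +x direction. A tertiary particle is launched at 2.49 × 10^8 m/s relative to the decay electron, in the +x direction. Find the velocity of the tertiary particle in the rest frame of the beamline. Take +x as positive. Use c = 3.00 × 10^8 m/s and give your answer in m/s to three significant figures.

Apply u = (u' + v)/(1 + u'v/c²) successively, working outward toward the beamline.
(Dividing each given speed by c = 3.00 × 10^8 m/s to work in units of c.)
Start: velocity of the muon bunch relative to the beamline = 0.7200c.
Compose with the decay electron (u' = 0.553 in the muon bunch frame): u_1 = (0.553 + 0.720) / (1 + 0.553·0.720) = 1.2733/1.3984 = 0.9106.
Compose with the tertiary particle (u' = 0.830 in the decay electron frame): u_2 = (0.830 + 0.911) / (1 + 0.830·0.911) = 1.7406/1.7558 = 0.9913.
So u = 0.9913 × 3.00 × 10^8 m/s.

2.97 × 10^8 m/s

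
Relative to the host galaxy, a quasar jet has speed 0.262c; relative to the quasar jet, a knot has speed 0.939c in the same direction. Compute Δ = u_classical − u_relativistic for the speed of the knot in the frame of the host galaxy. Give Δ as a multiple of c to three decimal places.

Galilean: u_cl = 0.939 + 0.262 = 1.2010.
Relativistic: u_rel = (0.939 + 0.262) / (1 + 0.939·0.262) = 1.2010/1.2460 = 0.9639.
Δ = 1.2010 − 0.9639 = 0.2371.
(The classical prediction exceeds c; the relativistic result does not.)

Δ = 0.237c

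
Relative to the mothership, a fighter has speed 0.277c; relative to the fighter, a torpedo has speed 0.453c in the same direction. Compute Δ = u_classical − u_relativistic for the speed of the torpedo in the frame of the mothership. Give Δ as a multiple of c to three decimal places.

Galilean: u_cl = 0.453 + 0.277 = 0.7300.
Relativistic: u_rel = (0.453 + 0.277) / (1 + 0.453·0.277) = 0.7300/1.1255 = 0.6486.
Δ = 0.7300 − 0.6486 = 0.0814.

Δ = 0.081c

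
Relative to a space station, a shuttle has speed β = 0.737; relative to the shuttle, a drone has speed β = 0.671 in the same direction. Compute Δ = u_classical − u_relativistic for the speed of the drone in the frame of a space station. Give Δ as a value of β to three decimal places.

Δ = 0.466

Galilean: u_cl = 0.671 + 0.737 = 1.4080.
Relativistic: u_rel = (0.671 + 0.737) / (1 + 0.671·0.737) = 1.4080/1.4945 = 0.9421.
Δ = 1.4080 − 0.9421 = 0.4659.
(The classical prediction exceeds c; the relativistic result does not.)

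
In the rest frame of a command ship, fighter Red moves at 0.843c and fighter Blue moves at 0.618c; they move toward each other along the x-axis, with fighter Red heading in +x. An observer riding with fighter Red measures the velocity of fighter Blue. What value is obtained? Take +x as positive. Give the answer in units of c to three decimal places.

β_A = 0.843, β_B = -0.618.
Transform to A's frame with the inverse velocity-addition law: u' = (u − v)/(1 − uv/c²), taking u = β_B and v = β_A.
u' = (-0.618 − 0.843) / (1 − (0.843)(-0.618)) = -1.4610/1.5210 = -0.9606.

-0.961c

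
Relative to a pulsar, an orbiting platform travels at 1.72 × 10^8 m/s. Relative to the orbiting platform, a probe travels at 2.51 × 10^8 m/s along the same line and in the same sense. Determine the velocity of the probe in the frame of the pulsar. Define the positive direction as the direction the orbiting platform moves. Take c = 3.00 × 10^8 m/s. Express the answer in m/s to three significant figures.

2.86 × 10^8 m/s

In units of c (dividing by 3.00 × 10^8 m/s): v = 0.573, u' = 0.837.
u = (u' + v)/(1 + u'v/c²):
u = (0.837 + 0.573) / (1 + 0.837·0.573) = 1.4100/1.4797 = 0.9529
Converting back: u = 0.9529 × 3.00 × 10^8 m/s.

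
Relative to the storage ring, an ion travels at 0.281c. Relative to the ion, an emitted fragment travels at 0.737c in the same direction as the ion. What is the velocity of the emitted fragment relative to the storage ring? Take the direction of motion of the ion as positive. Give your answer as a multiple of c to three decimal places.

With v = 0.281 and u' = 0.737 (in units of c),
u = (u' + v)/(1 + u'v/c²):
u = (0.737 + 0.281) / (1 + 0.737·0.281) = 1.0180/1.2071 = 0.8433

0.843c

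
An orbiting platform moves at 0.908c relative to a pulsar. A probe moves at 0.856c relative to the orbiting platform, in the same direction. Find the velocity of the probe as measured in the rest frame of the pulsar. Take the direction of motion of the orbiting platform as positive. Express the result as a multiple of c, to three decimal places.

0.993c

With v = 0.908 and u' = 0.856 (in units of c),
u = (u' + v)/(1 + u'v/c²):
u = (0.856 + 0.908) / (1 + 0.856·0.908) = 1.7640/1.7772 = 0.9925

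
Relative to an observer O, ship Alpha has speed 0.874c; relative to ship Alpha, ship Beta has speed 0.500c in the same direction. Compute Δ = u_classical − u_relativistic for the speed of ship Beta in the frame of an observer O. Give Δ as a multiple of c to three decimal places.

Galilean: u_cl = 0.500 + 0.874 = 1.3740.
Relativistic: u_rel = (0.500 + 0.874) / (1 + 0.500·0.874) = 1.3740/1.4370 = 0.9562.
Δ = 1.3740 − 0.9562 = 0.4178.
(The classical prediction exceeds c; the relativistic result does not.)

Δ = 0.418c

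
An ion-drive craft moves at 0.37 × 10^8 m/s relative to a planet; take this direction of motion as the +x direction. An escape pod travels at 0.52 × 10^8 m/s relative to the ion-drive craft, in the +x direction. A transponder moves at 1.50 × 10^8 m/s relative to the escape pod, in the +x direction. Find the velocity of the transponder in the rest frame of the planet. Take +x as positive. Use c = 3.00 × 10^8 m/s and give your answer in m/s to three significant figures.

Apply u = (u' + v)/(1 + u'v/c²) successively, working outward toward the planet.
(Dividing each given speed by c = 3.00 × 10^8 m/s to work in units of c.)
Start: velocity of the ion-drive craft relative to the planet = 0.1233c.
Compose with the escape pod (u' = 0.173 in the ion-drive craft frame): u_1 = (0.173 + 0.123) / (1 + 0.173·0.123) = 0.2967/1.0214 = 0.2905.
Compose with the transponder (u' = 0.500 in the escape pod frame): u_2 = (0.500 + 0.290) / (1 + 0.500·0.290) = 0.7905/1.1452 = 0.6902.
So u = 0.6902 × 3.00 × 10^8 m/s.

2.07 × 10^8 m/s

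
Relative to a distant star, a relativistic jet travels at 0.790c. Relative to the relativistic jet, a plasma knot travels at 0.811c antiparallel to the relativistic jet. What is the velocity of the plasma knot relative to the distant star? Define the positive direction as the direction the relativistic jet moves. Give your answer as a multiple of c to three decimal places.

With v = 0.790 and u' = -0.811 (in units of c),
u = (u' + v)/(1 + u'v/c²):
u = (-0.811 + 0.790) / (1 + (-0.811)·0.790) = -0.0210/0.3593 = -0.0584
(Galilean addition would give -0.021c.)

-0.058c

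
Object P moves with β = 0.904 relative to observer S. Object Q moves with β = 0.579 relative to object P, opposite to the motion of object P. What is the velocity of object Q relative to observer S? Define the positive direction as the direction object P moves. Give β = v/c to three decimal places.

β = +0.682

With v = 0.904 and u' = -0.579 (in units of c),
u = (u' + v)/(1 + u'v/c²):
u = (-0.579 + 0.904) / (1 + (-0.579)·0.904) = 0.3250/0.4766 = 0.6819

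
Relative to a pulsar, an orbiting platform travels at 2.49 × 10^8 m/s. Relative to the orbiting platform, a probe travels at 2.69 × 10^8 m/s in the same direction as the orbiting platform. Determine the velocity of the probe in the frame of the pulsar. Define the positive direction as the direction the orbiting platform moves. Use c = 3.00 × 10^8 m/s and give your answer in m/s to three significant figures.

2.97 × 10^8 m/s

In units of c (dividing by 3.00 × 10^8 m/s): v = 0.830, u' = 0.897.
u = (u' + v)/(1 + u'v/c²):
u = (0.897 + 0.830) / (1 + 0.897·0.830) = 1.7267/1.7442 = 0.9899
(Galilean addition would give +1.727c, exceeding c.)
Converting back: u = 0.9899 × 3.00 × 10^8 m/s.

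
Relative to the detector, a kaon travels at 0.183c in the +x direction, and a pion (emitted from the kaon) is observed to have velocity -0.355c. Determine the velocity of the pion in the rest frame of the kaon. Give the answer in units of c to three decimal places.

Invert the composition law: u' = (u − v)/(1 − uv/c²).
u' = (-0.355 − 0.183) / (1 − (-0.355)(0.183)) = -0.5380/1.0650 = -0.5052.

-0.505c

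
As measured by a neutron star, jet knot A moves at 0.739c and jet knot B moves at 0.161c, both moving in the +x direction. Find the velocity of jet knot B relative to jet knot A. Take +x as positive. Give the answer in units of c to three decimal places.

β_A = 0.739, β_B = 0.161.
Transform to A's frame with the inverse velocity-addition law: u' = (u − v)/(1 − uv/c²), taking u = β_B and v = β_A.
u' = (0.161 − 0.739) / (1 − (0.739)(0.161)) = -0.5780/0.8810 = -0.6561.

-0.656c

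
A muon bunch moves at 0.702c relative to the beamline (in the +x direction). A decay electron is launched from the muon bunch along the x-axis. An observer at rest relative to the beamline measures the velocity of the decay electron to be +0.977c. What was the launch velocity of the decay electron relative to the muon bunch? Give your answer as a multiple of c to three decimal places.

Invert the composition law: u' = (u − v)/(1 − uv/c²).
u' = (0.977 − 0.702) / (1 − (0.977)(0.702)) = 0.2750/0.3141 = 0.8754.

+0.875c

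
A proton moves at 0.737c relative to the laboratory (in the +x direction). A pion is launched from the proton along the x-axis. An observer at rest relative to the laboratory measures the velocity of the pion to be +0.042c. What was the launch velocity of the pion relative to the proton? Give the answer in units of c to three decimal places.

-0.717c

Invert the composition law: u' = (u − v)/(1 − uv/c²).
u' = (0.042 − 0.737) / (1 − (0.042)(0.737)) = -0.6950/0.9690 = -0.7172.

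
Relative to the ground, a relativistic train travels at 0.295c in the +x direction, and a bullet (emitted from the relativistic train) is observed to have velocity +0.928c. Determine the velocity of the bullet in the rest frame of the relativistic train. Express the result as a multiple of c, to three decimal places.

Invert the composition law: u' = (u − v)/(1 − uv/c²).
u' = (0.928 − 0.295) / (1 − (0.928)(0.295)) = 0.6330/0.7262 = 0.8716.

+0.872c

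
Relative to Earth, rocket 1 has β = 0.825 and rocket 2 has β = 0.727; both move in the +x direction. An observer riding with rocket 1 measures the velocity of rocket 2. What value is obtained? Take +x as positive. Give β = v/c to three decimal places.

β = -0.245

β_A = 0.825, β_B = 0.727.
Transform to A's frame with the inverse velocity-addition law: u' = (u − v)/(1 − uv/c²), taking u = β_B and v = β_A.
u' = (0.727 − 0.825) / (1 − (0.825)(0.727)) = -0.0980/0.4002 = -0.2449.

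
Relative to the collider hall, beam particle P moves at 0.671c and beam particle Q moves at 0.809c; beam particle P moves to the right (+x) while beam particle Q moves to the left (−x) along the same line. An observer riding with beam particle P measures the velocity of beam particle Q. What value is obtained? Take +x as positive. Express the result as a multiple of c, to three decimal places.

-0.959c

β_A = 0.671, β_B = -0.809.
Transform to A's frame with the inverse velocity-addition law: u' = (u − v)/(1 − uv/c²), taking u = β_B and v = β_A.
u' = (-0.809 − 0.671) / (1 − (0.671)(-0.809)) = -1.4800/1.5428 = -0.9593.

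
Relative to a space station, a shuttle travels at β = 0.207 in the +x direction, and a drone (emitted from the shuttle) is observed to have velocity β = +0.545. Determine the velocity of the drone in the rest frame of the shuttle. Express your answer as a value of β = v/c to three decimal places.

β = +0.381

Invert the composition law: u' = (u − v)/(1 − uv/c²).
u' = (0.545 − 0.207) / (1 − (0.545)(0.207)) = 0.3380/0.8872 = 0.3810.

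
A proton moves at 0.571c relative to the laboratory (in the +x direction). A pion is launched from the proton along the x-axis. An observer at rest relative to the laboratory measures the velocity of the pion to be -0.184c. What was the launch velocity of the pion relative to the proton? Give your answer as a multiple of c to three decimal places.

Invert the composition law: u' = (u − v)/(1 − uv/c²).
u' = (-0.184 − 0.571) / (1 − (-0.184)(0.571)) = -0.7550/1.1051 = -0.6832.

-0.683c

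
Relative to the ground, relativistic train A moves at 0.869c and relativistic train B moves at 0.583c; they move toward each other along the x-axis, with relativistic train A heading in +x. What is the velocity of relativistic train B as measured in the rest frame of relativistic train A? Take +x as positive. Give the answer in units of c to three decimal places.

β_A = 0.869, β_B = -0.583.
Transform to A's frame with the inverse velocity-addition law: u' = (u − v)/(1 − uv/c²), taking u = β_B and v = β_A.
u' = (-0.583 − 0.869) / (1 − (0.869)(-0.583)) = -1.4520/1.5066 = -0.9637.

-0.964c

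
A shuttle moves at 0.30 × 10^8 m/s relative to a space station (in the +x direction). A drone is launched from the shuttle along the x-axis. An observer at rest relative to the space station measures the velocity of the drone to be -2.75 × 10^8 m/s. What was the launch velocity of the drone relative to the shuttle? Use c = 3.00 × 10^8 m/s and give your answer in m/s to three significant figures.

-2.79 × 10^8 m/s

v = 0.100c, u = -0.917c.
Invert the composition law: u' = (u − v)/(1 − uv/c²).
u' = (-0.917 − 0.100) / (1 − (-0.917)(0.100)) = -1.0167/1.0917 = -0.9313.
u' = -0.9313 × 3.00 × 10^8 m/s.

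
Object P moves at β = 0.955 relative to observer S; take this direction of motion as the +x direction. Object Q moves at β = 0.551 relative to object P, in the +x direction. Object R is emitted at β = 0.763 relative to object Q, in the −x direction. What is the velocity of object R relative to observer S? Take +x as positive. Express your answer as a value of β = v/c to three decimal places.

β = +0.906

Apply u = (u' + v)/(1 + u'v/c²) successively, working outward toward observer S.
Start: velocity of object P relative to observer S = 0.9550c.
Compose with object Q (u' = 0.551 in object P frame): u_1 = (0.551 + 0.955) / (1 + 0.551·0.955) = 1.5060/1.5262 = 0.9868.
Compose with object R (u' = -0.763 in object Q frame): u_2 = (-0.763 + 0.987) / (1 + (-0.763)·0.987) = 0.2238/0.2471 = 0.9055.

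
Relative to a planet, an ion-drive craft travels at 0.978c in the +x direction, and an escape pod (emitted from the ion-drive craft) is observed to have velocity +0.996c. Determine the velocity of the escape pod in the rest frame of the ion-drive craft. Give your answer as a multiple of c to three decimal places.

+0.695c

Invert the composition law: u' = (u − v)/(1 − uv/c²).
u' = (0.996 − 0.978) / (1 − (0.996)(0.978)) = 0.0180/0.0259 = 0.6947.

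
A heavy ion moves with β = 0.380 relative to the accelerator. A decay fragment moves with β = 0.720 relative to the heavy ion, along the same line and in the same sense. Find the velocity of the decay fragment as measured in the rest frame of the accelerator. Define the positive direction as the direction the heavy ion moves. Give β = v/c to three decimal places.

β = 0.864

With v = 0.380 and u' = 0.720 (in units of c),
u = (u' + v)/(1 + u'v/c²):
u = (0.720 + 0.380) / (1 + 0.720·0.380) = 1.1000/1.2736 = 0.8637
(Galilean addition would give +1.100c, exceeding c.)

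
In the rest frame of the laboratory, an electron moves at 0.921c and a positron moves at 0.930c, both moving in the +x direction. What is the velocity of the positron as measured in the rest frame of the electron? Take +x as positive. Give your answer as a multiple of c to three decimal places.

+0.063c

β_A = 0.921, β_B = 0.930.
Transform to A's frame with the inverse velocity-addition law: u' = (u − v)/(1 − uv/c²), taking u = β_B and v = β_A.
u' = (0.930 − 0.921) / (1 − (0.921)(0.930)) = 0.0090/0.1435 = 0.0627.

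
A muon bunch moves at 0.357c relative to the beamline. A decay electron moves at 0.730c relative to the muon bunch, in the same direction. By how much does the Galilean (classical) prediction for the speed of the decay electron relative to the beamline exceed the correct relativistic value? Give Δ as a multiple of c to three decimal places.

Galilean: u_cl = 0.730 + 0.357 = 1.0870.
Relativistic: u_rel = (0.730 + 0.357) / (1 + 0.730·0.357) = 1.0870/1.2606 = 0.8623.
Δ = 1.0870 − 0.8623 = 0.2247.
(The classical prediction exceeds c; the relativistic result does not.)

Δ = 0.225c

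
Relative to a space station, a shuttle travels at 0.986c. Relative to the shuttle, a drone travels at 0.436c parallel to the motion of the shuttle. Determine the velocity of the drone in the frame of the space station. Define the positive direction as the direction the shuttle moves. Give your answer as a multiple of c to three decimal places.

0.994c

With v = 0.986 and u' = 0.436 (in units of c),
u = (u' + v)/(1 + u'v/c²):
u = (0.436 + 0.986) / (1 + 0.436·0.986) = 1.4220/1.4299 = 0.9945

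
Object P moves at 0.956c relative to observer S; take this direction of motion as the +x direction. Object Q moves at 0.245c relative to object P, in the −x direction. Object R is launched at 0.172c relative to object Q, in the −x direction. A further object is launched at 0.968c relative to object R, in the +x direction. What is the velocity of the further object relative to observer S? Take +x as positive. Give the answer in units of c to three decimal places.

+0.998c

Apply u = (u' + v)/(1 + u'v/c²) successively, working outward toward observer S.
Start: velocity of object P relative to observer S = 0.9560c.
Compose with object Q (u' = -0.245 in object P frame): u_1 = (-0.245 + 0.956) / (1 + (-0.245)·0.956) = 0.7110/0.7658 = 0.9285.
Compose with object R (u' = -0.172 in object Q frame): u_2 = (-0.172 + 0.928) / (1 + (-0.172)·0.928) = 0.7565/0.8403 = 0.9002.
Compose with the further object (u' = 0.968 in object R frame): u_3 = (0.968 + 0.900) / (1 + 0.968·0.900) = 1.8682/1.8714 = 0.9983.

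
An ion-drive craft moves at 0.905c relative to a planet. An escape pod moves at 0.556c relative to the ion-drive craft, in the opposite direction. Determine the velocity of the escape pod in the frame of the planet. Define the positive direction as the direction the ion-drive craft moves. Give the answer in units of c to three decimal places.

+0.702c

With v = 0.905 and u' = -0.556 (in units of c),
u = (u' + v)/(1 + u'v/c²):
u = (-0.556 + 0.905) / (1 + (-0.556)·0.905) = 0.3490/0.4968 = 0.7025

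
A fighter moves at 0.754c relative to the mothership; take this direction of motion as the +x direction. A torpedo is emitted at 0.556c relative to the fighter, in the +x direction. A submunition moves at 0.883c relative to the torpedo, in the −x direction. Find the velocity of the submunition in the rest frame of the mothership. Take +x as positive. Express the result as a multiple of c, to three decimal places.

+0.216c

Apply u = (u' + v)/(1 + u'v/c²) successively, working outward toward the mothership.
Start: velocity of the fighter relative to the mothership = 0.7540c.
Compose with the torpedo (u' = 0.556 in the fighter frame): u_1 = (0.556 + 0.754) / (1 + 0.556·0.754) = 1.3100/1.4192 = 0.9230.
Compose with the submunition (u' = -0.883 in the torpedo frame): u_2 = (-0.883 + 0.923) / (1 + (-0.883)·0.923) = 0.0400/0.1850 = 0.2165.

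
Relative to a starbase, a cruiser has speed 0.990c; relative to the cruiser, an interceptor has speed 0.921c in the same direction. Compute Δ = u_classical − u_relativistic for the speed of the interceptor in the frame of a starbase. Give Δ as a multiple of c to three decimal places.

Galilean: u_cl = 0.921 + 0.990 = 1.9110.
Relativistic: u_rel = (0.921 + 0.990) / (1 + 0.921·0.990) = 1.9110/1.9118 = 0.9996.
Δ = 1.9110 − 0.9996 = 0.9114.
(The classical prediction exceeds c; the relativistic result does not.)

Δ = 0.911c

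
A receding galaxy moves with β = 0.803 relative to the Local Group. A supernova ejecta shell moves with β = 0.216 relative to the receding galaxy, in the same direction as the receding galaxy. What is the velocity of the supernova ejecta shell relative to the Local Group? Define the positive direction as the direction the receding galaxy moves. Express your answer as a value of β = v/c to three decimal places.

β = 0.868

With v = 0.803 and u' = 0.216 (in units of c),
u = (u' + v)/(1 + u'v/c²):
u = (0.216 + 0.803) / (1 + 0.216·0.803) = 1.0190/1.1734 = 0.8684
(Galilean addition would give +1.019c, exceeding c.)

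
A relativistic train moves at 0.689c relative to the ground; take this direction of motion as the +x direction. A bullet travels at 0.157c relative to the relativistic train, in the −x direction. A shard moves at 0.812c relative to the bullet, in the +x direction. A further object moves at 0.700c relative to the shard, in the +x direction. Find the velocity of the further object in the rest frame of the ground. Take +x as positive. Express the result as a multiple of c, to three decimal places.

Apply u = (u' + v)/(1 + u'v/c²) successively, working outward toward the ground.
Start: velocity of the relativistic train relative to the ground = 0.6890c.
Compose with the bullet (u' = -0.157 in the relativistic train frame): u_1 = (-0.157 + 0.689) / (1 + (-0.157)·0.689) = 0.5320/0.8918 = 0.5965.
Compose with the shard (u' = 0.812 in the bullet frame): u_2 = (0.812 + 0.597) / (1 + 0.812·0.597) = 1.4085/1.4844 = 0.9489.
Compose with the further object (u' = 0.700 in the shard frame): u_3 = (0.700 + 0.949) / (1 + 0.700·0.949) = 1.6489/1.6642 = 0.9908.

+0.991c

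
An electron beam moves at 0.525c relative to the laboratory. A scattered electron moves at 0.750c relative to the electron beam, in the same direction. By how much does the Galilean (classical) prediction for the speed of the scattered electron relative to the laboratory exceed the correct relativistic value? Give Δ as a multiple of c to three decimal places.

Galilean: u_cl = 0.750 + 0.525 = 1.2750.
Relativistic: u_rel = (0.750 + 0.525) / (1 + 0.750·0.525) = 1.2750/1.3938 = 0.9148.
Δ = 1.2750 − 0.9148 = 0.3602.
(The classical prediction exceeds c; the relativistic result does not.)

Δ = 0.360c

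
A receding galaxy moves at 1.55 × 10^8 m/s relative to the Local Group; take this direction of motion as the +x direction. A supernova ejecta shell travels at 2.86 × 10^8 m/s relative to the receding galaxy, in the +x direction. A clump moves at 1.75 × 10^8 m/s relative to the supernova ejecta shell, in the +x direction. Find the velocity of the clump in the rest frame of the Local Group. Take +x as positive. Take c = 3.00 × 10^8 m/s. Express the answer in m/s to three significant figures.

2.99 × 10^8 m/s

Apply u = (u' + v)/(1 + u'v/c²) successively, working outward toward the Local Group.
(Dividing each given speed by c = 3.00 × 10^8 m/s to work in units of c.)
Start: velocity of the receding galaxy relative to the Local Group = 0.5167c.
Compose with the supernova ejecta shell (u' = 0.953 in the receding galaxy frame): u_1 = (0.953 + 0.517) / (1 + 0.953·0.517) = 1.4700/1.4926 = 0.9849.
Compose with the clump (u' = 0.583 in the supernova ejecta shell frame): u_2 = (0.583 + 0.985) / (1 + 0.583·0.985) = 1.5682/1.5745 = 0.9960.
So u = 0.9960 × 3.00 × 10^8 m/s.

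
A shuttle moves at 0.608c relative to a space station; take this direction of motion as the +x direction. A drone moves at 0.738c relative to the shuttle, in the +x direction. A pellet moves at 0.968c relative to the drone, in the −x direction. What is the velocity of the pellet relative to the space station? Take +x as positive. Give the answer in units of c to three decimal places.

Apply u = (u' + v)/(1 + u'v/c²) successively, working outward toward the space station.
Start: velocity of the shuttle relative to the space station = 0.6080c.
Compose with the drone (u' = 0.738 in the shuttle frame): u_1 = (0.738 + 0.608) / (1 + 0.738·0.608) = 1.3460/1.4487 = 0.9291.
Compose with the pellet (u' = -0.968 in the drone frame): u_2 = (-0.968 + 0.929) / (1 + (-0.968)·0.929) = -0.0389/0.1006 = -0.3865.

-0.387c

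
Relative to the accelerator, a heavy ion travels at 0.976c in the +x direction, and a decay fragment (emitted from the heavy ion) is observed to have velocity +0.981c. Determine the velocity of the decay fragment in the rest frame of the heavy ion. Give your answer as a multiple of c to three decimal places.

+0.118c

Invert the composition law: u' = (u − v)/(1 − uv/c²).
u' = (0.981 − 0.976) / (1 − (0.981)(0.976)) = 0.0050/0.0425 = 0.1175.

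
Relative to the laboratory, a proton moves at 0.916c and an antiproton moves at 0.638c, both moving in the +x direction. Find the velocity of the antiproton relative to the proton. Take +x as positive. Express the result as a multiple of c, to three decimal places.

-0.669c

β_A = 0.916, β_B = 0.638.
Transform to A's frame with the inverse velocity-addition law: u' = (u − v)/(1 − uv/c²), taking u = β_B and v = β_A.
u' = (0.638 − 0.916) / (1 − (0.916)(0.638)) = -0.2780/0.4156 = -0.6689.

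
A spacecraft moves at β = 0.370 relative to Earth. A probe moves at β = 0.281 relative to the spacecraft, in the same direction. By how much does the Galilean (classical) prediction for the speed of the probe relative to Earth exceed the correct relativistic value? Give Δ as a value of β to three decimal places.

Δ = 0.061

Galilean: u_cl = 0.281 + 0.370 = 0.6510.
Relativistic: u_rel = (0.281 + 0.370) / (1 + 0.281·0.370) = 0.6510/1.1040 = 0.5897.
Δ = 0.6510 − 0.5897 = 0.0613.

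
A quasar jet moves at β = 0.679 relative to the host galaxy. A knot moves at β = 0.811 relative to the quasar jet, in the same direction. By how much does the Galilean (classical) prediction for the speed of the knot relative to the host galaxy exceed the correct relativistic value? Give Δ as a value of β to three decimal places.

Galilean: u_cl = 0.811 + 0.679 = 1.4900.
Relativistic: u_rel = (0.811 + 0.679) / (1 + 0.811·0.679) = 1.4900/1.5507 = 0.9609.
Δ = 1.4900 − 0.9609 = 0.5291.
(The classical prediction exceeds c; the relativistic result does not.)

Δ = 0.529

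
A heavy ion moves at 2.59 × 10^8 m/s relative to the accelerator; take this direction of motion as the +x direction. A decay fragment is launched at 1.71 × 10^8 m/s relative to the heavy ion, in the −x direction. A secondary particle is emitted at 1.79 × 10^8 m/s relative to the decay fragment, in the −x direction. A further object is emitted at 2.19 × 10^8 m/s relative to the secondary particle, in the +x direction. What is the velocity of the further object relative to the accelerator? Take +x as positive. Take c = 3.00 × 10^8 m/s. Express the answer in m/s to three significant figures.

Apply u = (u' + v)/(1 + u'v/c²) successively, working outward toward the accelerator.
(Dividing each given speed by c = 3.00 × 10^8 m/s to work in units of c.)
Start: velocity of the heavy ion relative to the accelerator = 0.8633c.
Compose with the decay fragment (u' = -0.570 in the heavy ion frame): u_1 = (-0.570 + 0.863) / (1 + (-0.570)·0.863) = 0.2933/0.5079 = 0.5775.
Compose with the secondary particle (u' = -0.597 in the decay fragment frame): u_2 = (-0.597 + 0.578) / (1 + (-0.597)·0.578) = -0.0191/0.6554 = -0.0292.
Compose with the further object (u' = 0.730 in the secondary particle frame): u_3 = (0.730 + (-0.029)) / (1 + 0.730·(-0.029)) = 0.7008/0.9787 = 0.7161.
So u = 0.7161 × 3.00 × 10^8 m/s.

+2.15 × 10^8 m/s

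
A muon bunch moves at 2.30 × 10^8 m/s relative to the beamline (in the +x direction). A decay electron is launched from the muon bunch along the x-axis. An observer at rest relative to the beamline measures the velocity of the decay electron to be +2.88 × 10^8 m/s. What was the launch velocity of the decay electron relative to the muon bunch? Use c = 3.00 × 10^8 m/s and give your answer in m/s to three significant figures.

+2.20 × 10^8 m/s

v = 0.767c, u = 0.960c.
Invert the composition law: u' = (u − v)/(1 − uv/c²).
u' = (0.960 − 0.767) / (1 − (0.960)(0.767)) = 0.1933/0.2640 = 0.7323.
u' = 0.7323 × 3.00 × 10^8 m/s.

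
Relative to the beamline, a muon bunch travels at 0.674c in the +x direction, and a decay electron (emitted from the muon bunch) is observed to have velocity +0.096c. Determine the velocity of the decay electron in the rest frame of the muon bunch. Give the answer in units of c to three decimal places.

Invert the composition law: u' = (u − v)/(1 − uv/c²).
u' = (0.096 − 0.674) / (1 − (0.096)(0.674)) = -0.5780/0.9353 = -0.6180.

-0.618c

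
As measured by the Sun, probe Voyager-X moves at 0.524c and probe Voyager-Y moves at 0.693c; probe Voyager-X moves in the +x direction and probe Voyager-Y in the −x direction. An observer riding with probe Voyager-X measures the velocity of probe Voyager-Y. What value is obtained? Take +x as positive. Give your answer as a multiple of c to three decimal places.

-0.893c

β_A = 0.524, β_B = -0.693.
Transform to A's frame with the inverse velocity-addition law: u' = (u − v)/(1 − uv/c²), taking u = β_B and v = β_A.
u' = (-0.693 − 0.524) / (1 − (0.524)(-0.693)) = -1.2170/1.3631 = -0.8928.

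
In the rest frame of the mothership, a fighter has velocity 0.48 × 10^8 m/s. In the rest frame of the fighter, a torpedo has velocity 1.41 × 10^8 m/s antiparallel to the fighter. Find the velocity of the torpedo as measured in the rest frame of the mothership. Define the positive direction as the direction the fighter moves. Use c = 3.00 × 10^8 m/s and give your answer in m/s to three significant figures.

In units of c (dividing by 3.00 × 10^8 m/s): v = 0.160, u' = -0.470.
u = (u' + v)/(1 + u'v/c²):
u = (-0.470 + 0.160) / (1 + (-0.470)·0.160) = -0.3100/0.9248 = -0.3352
(Galilean addition would give -0.310c.)
Converting back: u = -0.3352 × 3.00 × 10^8 m/s.

-1.01 × 10^8 m/s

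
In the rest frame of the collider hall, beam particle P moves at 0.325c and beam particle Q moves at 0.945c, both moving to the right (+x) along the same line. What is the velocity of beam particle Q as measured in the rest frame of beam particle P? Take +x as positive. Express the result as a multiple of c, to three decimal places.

β_A = 0.325, β_B = 0.945.
Transform to A's frame with the inverse velocity-addition law: u' = (u − v)/(1 − uv/c²), taking u = β_B and v = β_A.
u' = (0.945 − 0.325) / (1 − (0.325)(0.945)) = 0.6200/0.6929 = 0.8948.

+0.895c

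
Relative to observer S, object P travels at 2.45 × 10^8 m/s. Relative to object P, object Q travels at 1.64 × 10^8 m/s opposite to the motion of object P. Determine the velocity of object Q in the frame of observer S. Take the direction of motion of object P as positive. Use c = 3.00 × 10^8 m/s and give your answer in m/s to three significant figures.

+1.46 × 10^8 m/s

In units of c (dividing by 3.00 × 10^8 m/s): v = 0.817, u' = -0.547.
u = (u' + v)/(1 + u'v/c²):
u = (-0.547 + 0.817) / (1 + (-0.547)·0.817) = 0.2700/0.5536 = 0.4878
Converting back: u = 0.4878 × 3.00 × 10^8 m/s.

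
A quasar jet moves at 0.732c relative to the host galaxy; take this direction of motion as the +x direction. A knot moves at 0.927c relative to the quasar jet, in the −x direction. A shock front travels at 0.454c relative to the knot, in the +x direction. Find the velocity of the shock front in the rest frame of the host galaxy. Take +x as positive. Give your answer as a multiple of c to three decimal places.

Apply u = (u' + v)/(1 + u'v/c²) successively, working outward toward the host galaxy.
Start: velocity of the quasar jet relative to the host galaxy = 0.7320c.
Compose with the knot (u' = -0.927 in the quasar jet frame): u_1 = (-0.927 + 0.732) / (1 + (-0.927)·0.732) = -0.1950/0.3214 = -0.6067.
Compose with the shock front (u' = 0.454 in the knot frame): u_2 = (0.454 + (-0.607)) / (1 + 0.454·(-0.607)) = -0.1527/0.7246 = -0.2107.

-0.211c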